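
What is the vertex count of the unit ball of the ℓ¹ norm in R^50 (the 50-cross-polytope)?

Number of vertices = 2n = 100.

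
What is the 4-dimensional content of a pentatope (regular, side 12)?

V_4 = √(5) · 12^4 / (4! · 2^(4/2)) ≈ 482.991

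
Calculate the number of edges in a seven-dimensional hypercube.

Number of 1-faces = C(7,1)·2^(7-1) = 7·64 = 448.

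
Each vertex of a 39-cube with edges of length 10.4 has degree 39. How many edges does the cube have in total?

Each of the 2^39 = 549755813888 vertices has degree 39; total edges = 39·2^39/2 = 10720238370816.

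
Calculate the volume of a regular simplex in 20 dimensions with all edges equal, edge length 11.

V_20 = √(21) · 11^20 / (20! · 2^(20/2)) ≈ 1.23748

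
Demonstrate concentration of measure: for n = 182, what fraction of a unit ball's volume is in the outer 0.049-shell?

1 - (1-0.049)^182 ≈ 0.999893 ≈ 99.9893%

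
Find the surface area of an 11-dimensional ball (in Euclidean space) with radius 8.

The surface area of an n-ball is 2π^(n/2) r^(n-1) / Γ(n/2). For n=11, r=8: 68719476736·π^5/945 ≈ 2.22535e+10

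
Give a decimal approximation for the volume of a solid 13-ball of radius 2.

The n-ball volume is π^(n/2)·r^n/Γ(n/2+1). With n=13, r=2: V = 1048576·π^6/135135 ≈ 7459.87.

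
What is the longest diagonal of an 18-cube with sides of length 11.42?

The space diagonal of an n-cube of side s is s√n. Here 11.42·√18 ≈ 48.451.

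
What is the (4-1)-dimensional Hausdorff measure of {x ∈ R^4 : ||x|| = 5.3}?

The surface area of an n-ball is 2π^(n/2) r^(n-1) / Γ(n/2). For n=4, r=5.3: 2938.71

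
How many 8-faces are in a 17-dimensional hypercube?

Choose 8 of 17 axes to span the face (C(17,8) = 24310 ways), then fix each of the remaining 9 coordinates at one of its two extreme values (2^9 = 512 ways): 24310·512 = 12446720.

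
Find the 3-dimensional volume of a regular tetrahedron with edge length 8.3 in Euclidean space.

Volume = (√2/12) · 8.3³ = 67.3857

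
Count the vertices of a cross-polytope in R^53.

An n-cross-polytope has 2n vertices; here n = 53, giving 106.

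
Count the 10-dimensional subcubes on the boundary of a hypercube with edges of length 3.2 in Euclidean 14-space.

Choose 10 of 14 axes to span the face (C(14,10) = 1001 ways), then fix each of the remaining 4 coordinates at one of its two extreme values (2^4 = 16 ways): 1001·16 = 16016.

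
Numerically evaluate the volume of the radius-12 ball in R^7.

V = 191102976·π^3/35 ≈ 1.69297e+08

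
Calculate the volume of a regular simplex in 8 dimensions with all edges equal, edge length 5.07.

V_8 = √(9) · 5.07^8 / (8! · 2^(8/2)) ≈ 2.03023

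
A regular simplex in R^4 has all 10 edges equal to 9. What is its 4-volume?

V_4 = √(5) · 9^4 / (4! · 2^(4/2)) ≈ 152.821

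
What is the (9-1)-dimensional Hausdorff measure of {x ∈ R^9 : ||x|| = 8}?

S = n·V_n(r)/r = 9·V_9(8)/8 (volume-to-surface relation), giving 536870912·π^4/105 ≈ 4.98058e+08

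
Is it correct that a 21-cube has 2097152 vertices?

True. The 21-cube has 2^21 = 2097152 vertices.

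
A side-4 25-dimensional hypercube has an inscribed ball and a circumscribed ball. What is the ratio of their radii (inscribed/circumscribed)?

For an n-cube of any side s, the inradius is s/2 and the circumradius is s√n/2, so the ratio is 1/√25 ≈ 0.2.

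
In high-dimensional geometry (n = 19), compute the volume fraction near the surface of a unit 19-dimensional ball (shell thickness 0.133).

1 - (1-0.133)^19 ≈ 0.93357 ≈ 93.36%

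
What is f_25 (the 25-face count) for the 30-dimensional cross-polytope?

Each 25-face is the convex hull of 26 vertices, one chosen as ±e_i from each of 26 distinct axes: 2^26·C(30,26) = 1839118417920.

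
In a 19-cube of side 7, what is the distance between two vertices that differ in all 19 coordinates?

d = √(7² + 7² + ... + 7²) [19 terms] = √(19·7²) = 7√19 ≈ 30.5123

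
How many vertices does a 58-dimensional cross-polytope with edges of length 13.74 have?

Number of vertices = 2n = 116.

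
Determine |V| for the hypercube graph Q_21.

An n-cube has 2^n vertices; for n = 21 that is 2^21 = 2097152.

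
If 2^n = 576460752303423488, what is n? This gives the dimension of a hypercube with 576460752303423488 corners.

Since 2^n = 576460752303423488, we have n = 59.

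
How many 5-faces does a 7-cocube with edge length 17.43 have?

Each 5-face is the convex hull of 6 vertices, one chosen as ±e_i from each of 6 distinct axes: 2^6·C(7,6) = 448.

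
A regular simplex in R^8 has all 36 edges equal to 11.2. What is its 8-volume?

For a regular n-simplex with edge a, V = (a^n / n!)·√((n+1)/2^n). With a=11.2, n=8: V ≈ 1151.4.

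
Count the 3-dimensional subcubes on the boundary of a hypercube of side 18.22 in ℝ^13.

Choose 3 of 13 axes to span the face (C(13,3) = 286 ways), then fix each of the remaining 10 coordinates at one of its two extreme values (2^10 = 1024 ways): 286·1024 = 292864.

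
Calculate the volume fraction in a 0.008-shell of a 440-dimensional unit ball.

Shell fraction = 1 - (1-0.008)^440 ≈ 0.970817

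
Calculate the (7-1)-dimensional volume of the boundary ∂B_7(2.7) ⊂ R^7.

S = n·V_n(r)/r = 7·V_7(2.7)/2.7 (volume-to-surface relation), giving 12813.3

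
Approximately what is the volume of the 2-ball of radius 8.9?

Volume = π^{2/2}·(8.9)^2/Γ(2) ≈ 248.846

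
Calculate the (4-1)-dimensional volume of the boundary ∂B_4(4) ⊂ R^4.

S = n·V_n(r)/r = 4·V_4(4)/4 (volume-to-surface relation), giving 128·π^2 ≈ 1263.31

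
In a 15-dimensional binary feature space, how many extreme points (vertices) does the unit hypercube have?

An n-cube has 2^n vertices; for n = 15 that is 2^15 = 32768.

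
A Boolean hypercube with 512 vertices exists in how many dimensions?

The n-cube has 2^n vertices, and 512 = 2^9, so n = 9.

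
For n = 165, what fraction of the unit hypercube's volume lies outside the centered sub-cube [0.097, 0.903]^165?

Shell fraction = 1 - (1-0.194)^165 ≈ 1 - 3.51e-16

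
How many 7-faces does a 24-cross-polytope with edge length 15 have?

f_7(24-orthoplex) = 2^8 · (24 choose 8) = 188280576.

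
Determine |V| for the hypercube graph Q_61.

Each vertex is a binary string of length 61, so there are 2^61 = 2305843009213693952.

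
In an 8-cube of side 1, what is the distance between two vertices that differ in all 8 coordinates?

||(1,1,...,1)|| = √(8)·1 ≈ 2.82843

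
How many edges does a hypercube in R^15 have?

The 15-cube has n·2^(n-1) = 15·2^14 = 15·16384 = 245760 edges.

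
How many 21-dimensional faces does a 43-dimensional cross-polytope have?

f_21(43-orthoplex) = 2^22 · (43 choose 22) = 4412615349963325440.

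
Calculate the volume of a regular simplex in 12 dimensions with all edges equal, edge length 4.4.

V_12 = √(13) · 4.4^12 / (12! · 2^(12/2)) ≈ 0.0061928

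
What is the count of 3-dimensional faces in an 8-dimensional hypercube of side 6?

f_3(8-cube) = (8 choose 3) · 2^5 = 1792.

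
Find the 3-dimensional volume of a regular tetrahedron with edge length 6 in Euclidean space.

Volume = (√2/12) · 6³ = 25.4558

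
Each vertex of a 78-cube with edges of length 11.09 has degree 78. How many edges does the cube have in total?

An n-cube has n·2^(n-1) edges. With n = 78: 78·151115727451828646838272 = 11787026741242634453385216.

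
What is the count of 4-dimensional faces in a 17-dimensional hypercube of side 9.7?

Choose 4 of 17 axes to span the face (C(17,4) = 2380 ways), then fix each of the remaining 13 coordinates at one of its two extreme values (2^13 = 8192 ways): 2380·8192 = 19496960.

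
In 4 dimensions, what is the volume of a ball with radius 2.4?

Volume = π^{4/2}·(2.4)^4/Γ(3) ≈ 163.725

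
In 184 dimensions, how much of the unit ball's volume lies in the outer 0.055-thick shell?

Shell fraction = 1 - (1-0.055)^184 ≈ 0.99997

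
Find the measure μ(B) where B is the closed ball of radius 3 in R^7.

The n-ball volume is π^(n/2)·r^n/Γ(n/2+1). With n=7, r=3: V = 11664·π^3/35 ≈ 10333.1.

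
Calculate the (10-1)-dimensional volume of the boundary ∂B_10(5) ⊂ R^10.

|∂B_10(5)| = 1953125·π^5/12 ≈ 4.98079e+07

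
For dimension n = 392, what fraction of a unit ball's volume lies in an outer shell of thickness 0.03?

1 - (1-0.03)^392 ≈ 0.999993 ≈ 99.999348%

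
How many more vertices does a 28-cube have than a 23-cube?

The 28-cube has 2^28 = 268435456 vertices. The 23-cube has 2^23 = 8388608 vertices. Difference: 268435456 - 8388608 = 260046848.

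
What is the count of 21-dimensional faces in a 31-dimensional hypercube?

An n-cube has C(n,k)·2^(n-k) k-faces. Here C(31,21)·2^10 = 44352165·1024 = 45416616960.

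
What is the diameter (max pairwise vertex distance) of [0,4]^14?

Diagonal = √14 · 4 ≈ 14.9666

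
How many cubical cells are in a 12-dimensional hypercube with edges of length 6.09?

An n-cube has C(n,k)·2^(n-k) k-faces. Here C(12,3)·2^9 = 220·512 = 112640.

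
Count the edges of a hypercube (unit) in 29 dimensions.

An n-cube has n·2^(n-1) edges. With n = 29: 29·268435456 = 7784628224.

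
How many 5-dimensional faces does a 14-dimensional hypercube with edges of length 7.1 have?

An n-cube has C(n,k)·2^(n-k) k-faces. Here C(14,5)·2^9 = 2002·512 = 1025024.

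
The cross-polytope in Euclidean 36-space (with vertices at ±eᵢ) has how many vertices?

The vertices are ±e_1, ..., ±e_36, so there are 2·36 = 72.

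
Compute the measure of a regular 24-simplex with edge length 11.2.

V = (11.2^24 / 24!) · √((24+1) / 2^24) ≈ 0.0298632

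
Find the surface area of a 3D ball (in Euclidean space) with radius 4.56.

|∂B_3(4.56)| = 4πr² = 4π·(4.56)² ≈ 261.3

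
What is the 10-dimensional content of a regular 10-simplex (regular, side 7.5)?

V = (7.5^10 / 10!) · √((10+1) / 2^10) ≈ 16.0841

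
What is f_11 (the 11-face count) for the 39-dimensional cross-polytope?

Each 11-face is the convex hull of 12 vertices, one chosen as ±e_i from each of 12 distinct axes: 2^12·C(39,12) = 16018626297856.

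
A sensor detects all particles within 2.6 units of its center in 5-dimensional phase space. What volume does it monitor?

V_5(2.6) = π^(5/2) · (2.6)^5 / Γ(5/2 + 1) ≈ 625.411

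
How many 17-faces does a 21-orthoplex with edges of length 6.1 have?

Each 17-face is the convex hull of 18 vertices, one chosen as ±e_i from each of 18 distinct axes: 2^18·C(21,18) = 348651520.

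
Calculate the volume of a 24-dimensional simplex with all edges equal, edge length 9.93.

Volume = 9.93^24 · √(25/2^24) / 24! ≈ 0.00166221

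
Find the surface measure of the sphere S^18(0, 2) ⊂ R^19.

S = n·V_n(r)/r = 19·V_19(2)/2 (volume-to-surface relation), giving 268435456·π^9/34459425 ≈ 232210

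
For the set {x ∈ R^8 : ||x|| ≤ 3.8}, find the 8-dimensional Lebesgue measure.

V_8(3.8) = π^(8/2) · (3.8)^8 / Γ(8/2 + 1) ≈ 176464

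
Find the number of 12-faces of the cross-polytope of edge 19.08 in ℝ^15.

Number of 12-faces = 2^(12+1) · C(15,12+1) = 8192 · 105 = 860160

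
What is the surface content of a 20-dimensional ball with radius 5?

|∂B_20(5)| = 3814697265625·π^10/36288 ≈ 9.84455e+12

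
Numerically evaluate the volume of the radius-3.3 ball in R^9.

Volume = π^{9/2}·(3.3)^9/Γ(11/2) ≈ 153089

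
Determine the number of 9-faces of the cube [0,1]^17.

An n-cube has C(n,k)·2^(n-k) k-faces. Here C(17,9)·2^8 = 24310·256 = 6223360.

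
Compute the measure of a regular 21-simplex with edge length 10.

For a regular n-simplex with edge a, V = (a^n / n!)·√((n+1)/2^n). With a=10, n=21: V ≈ 0.0633946.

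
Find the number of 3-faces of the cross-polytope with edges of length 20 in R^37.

Number of 3-faces = 2^(3+1) · C(37,3+1) = 16 · 66045 = 1056720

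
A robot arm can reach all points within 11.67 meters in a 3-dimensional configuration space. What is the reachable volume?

V_3(11.67) = π^(3/2) · (11.67)^3 / Γ(3/2 + 1) ≈ 6657.35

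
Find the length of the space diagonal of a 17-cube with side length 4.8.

Diagonal = √17 · 4.8 ≈ 19.7909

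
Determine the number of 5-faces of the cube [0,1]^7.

Number of 5-faces = C(7,5) · 2^(7-5) = 21 · 4 = 84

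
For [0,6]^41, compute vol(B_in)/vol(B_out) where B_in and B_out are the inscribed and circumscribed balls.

V_in / V_out = (r_in/r_out)^41 = (1/√41)^41 = 41^(-41/2) ≈ 8.66824e-34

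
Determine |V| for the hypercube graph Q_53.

An n-cube has 2^n vertices; for n = 53 that is 2^53 = 9007199254740992.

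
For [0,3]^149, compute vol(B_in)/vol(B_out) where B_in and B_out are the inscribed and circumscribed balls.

V_in/V_out = n^(-n/2) = 149^(-149/2) ≈ 1.25205e-162.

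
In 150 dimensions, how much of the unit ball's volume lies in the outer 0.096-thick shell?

V(inner)/V(outer) = ((1-0.096)/1)^150 ≈ 2.662e-07, so the shell fraction is 0.9999997338.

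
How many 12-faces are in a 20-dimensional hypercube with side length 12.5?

Choose 12 of 20 axes to span the face (C(20,12) = 125970 ways), then fix each of the remaining 8 coordinates at one of its two extreme values (2^8 = 256 ways): 125970·256 = 32248320.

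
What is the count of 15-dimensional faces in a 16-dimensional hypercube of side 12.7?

Number of 15-faces = C(16,15) · 2^(16-15) = 16 · 2 = 32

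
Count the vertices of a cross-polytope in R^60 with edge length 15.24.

The vertices are ±e_1, ..., ±e_60, so there are 2·60 = 120.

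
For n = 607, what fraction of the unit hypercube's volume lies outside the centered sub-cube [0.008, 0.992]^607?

The inner cube has side 1-2·0.008 = 0.984 and volume (0.984)^607 ≈ 5.598e-05, so the shell holds 0.999944 of the volume.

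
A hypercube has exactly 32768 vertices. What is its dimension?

Since 2^n = 32768, we have n = 15.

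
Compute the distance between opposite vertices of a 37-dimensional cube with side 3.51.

The space diagonal of an n-cube of side s is s√n. Here 3.51·√37 ≈ 21.3505.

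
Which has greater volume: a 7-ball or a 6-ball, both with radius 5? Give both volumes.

V_7(5) ≈ 369122. V_6(5) ≈ 80745.5. The 7-ball is larger.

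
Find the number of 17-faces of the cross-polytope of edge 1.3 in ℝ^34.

Each 17-face is the convex hull of 18 vertices, one chosen as ±e_i from each of 18 distinct axes: 2^18·C(34,18) = 577755265105920.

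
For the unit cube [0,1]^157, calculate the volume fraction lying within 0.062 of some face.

1 - (1 - 2·0.062)^157 = 1 - 0.876^157 ≈ 0.9999999991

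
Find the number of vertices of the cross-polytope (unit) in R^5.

Number of 0-faces = 2^(0+1) · C(5,0+1) = 2 · 5 = 10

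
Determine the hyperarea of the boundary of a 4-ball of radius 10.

S_4(10) = 2·π^(4/2)·(10)^3 / Γ(4/2) = 2000·π^2 ≈ 19739.2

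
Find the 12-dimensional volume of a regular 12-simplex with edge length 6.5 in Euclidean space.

Volume = 6.5^12 · √(13/2^12) / 12! ≈ 0.668983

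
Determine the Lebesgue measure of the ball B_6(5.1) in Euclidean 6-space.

Volume = π^{6/2}·(5.1)^6/Γ(4) ≈ 90932.6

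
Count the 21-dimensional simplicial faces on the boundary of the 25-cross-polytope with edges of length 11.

Number of 21-faces = 2^(21+1) · C(25,21+1) = 4194304 · 2300 = 9646899200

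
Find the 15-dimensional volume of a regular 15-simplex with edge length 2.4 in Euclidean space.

For a regular n-simplex with edge a, V = (a^n / n!)·√((n+1)/2^n). With a=2.4, n=15: V ≈ 8.53108e-09.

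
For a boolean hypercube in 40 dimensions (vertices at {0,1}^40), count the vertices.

Number of vertices = 2^40 = 1099511627776.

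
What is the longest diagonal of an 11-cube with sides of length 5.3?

d = √(5.3² + 5.3² + ... + 5.3²) [11 terms] = √(11·5.3²) = 5.3√11 ≈ 17.5781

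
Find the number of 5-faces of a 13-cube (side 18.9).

Number of 5-faces = C(13,5) · 2^(13-5) = 1287 · 256 = 329472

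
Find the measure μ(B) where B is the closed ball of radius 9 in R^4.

Volume = π^{4/2}·(9)^4/Γ(3) = 6561·π^2/2 ≈ 32377.2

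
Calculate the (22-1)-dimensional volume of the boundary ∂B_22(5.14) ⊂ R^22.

S_22(5.14) = 2·π^(22/2)·(5.14)^21 / Γ(22/2) ≈ 1.38083e+14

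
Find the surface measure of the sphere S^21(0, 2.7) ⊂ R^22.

The surface area of an n-ball is 2π^(n/2) r^(n-1) / Γ(n/2). For n=22, r=2.7: 1.8559e+08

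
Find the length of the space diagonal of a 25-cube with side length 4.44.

Diagonal = √25 · 4.44 = 22.2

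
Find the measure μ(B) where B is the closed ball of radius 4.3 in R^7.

V_7(4.3) = π^(7/2) · (4.3)^7 / Γ(7/2 + 1) ≈ 128428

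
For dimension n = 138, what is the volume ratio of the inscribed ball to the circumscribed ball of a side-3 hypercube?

V_in/V_out = n^(-n/2) = 138^(-138/2) ≈ 2.2302e-148.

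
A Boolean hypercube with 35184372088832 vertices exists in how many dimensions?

Since 2^n = 35184372088832, we have n = 45.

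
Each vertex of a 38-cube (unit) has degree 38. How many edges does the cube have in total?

An n-cube has n·2^(n-1) edges. With n = 38: 38·137438953472 = 5222680231936.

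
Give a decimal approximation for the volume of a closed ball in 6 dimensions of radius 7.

The n-ball volume is π^(n/2)·r^n/Γ(n/2+1). With n=6, r=7: V = 117649·π^3/6 ≈ 607976.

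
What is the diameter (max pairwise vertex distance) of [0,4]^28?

d = √(4² + 4² + ... + 4²) [28 terms] = √(28·4²) = 4√28 ≈ 21.166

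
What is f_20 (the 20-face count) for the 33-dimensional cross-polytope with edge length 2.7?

Each 20-face is the convex hull of 21 vertices, one chosen as ±e_i from each of 21 distinct axes: 2^21·C(33,21) = 744105852272640.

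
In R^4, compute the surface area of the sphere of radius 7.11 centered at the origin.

|∂B_4(7.11)| ≈ 7094.77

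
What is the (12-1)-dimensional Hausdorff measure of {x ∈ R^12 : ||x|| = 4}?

S = n·V_n(r)/r = 12·V_12(4)/4 (volume-to-surface relation), giving 1048576·π^6/15 ≈ 6.7206e+07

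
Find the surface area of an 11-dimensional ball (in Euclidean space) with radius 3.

S_11(3) = 2·π^(11/2)·(3)^10 / Γ(11/2) = 139968·π^5/35 ≈ 1.2238e+06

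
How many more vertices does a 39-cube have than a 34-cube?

The 39-cube has 2^39 = 549755813888 vertices. The 34-cube has 2^34 = 17179869184 vertices. Difference: 549755813888 - 17179869184 = 532575944704.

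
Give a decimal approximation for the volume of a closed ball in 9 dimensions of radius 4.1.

Volume = π^{9/2}·(4.1)^9/Γ(11/2) ≈ 1.07987e+06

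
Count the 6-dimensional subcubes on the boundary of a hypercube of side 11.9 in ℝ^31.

f_6(31-cube) = (31 choose 6) · 2^25 = 24705490747392.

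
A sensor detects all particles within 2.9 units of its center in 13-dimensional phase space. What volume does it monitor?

The n-ball volume is π^(n/2)·r^n/Γ(n/2+1). With n=13, r=2.9: V ≈ 934362.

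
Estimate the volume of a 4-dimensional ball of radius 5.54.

The n-ball volume is π^(n/2)·r^n/Γ(n/2+1). With n=4, r=5.54: V ≈ 4648.46.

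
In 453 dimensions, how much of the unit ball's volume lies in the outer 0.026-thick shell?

1 - (1-0.026)^453 ≈ 0.999993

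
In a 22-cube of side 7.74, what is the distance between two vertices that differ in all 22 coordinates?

d = √(7.74² + 7.74² + ... + 7.74²) [22 terms] = √(22·7.74²) = 7.74√22 ≈ 36.3038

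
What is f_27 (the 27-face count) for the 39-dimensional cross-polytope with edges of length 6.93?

An n-cross-polytope has 2^(k+1)·C(n,k+1) k-faces. Here 2^28·C(39,28) = 268435456·1676056044 = 449912868452696064.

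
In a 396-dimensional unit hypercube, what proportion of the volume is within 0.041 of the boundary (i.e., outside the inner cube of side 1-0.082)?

1 - (1 - 2·0.041)^396 = 1 - 0.918^396 ≈ 1 - 1.931e-15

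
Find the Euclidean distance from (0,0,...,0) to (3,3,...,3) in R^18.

The space diagonal of an n-cube of side s is s√n. Here 3·√18 ≈ 12.7279.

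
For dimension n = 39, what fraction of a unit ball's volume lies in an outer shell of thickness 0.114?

1 - (1-0.114)^39 ≈ 0.991089 ≈ 99.11%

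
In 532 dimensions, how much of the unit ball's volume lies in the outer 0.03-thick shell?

1 - (1-0.03)^532 ≈ 0.9999999083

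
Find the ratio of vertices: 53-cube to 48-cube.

The 53-cube has 2^53 = 9007199254740992 vertices. The 48-cube has 2^48 = 281474976710656 vertices. Ratio: 9007199254740992/281474976710656 = 32.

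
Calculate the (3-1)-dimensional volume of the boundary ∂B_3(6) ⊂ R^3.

S_3(6) = 2·π^(3/2)·(6)^2 / Γ(3/2) = 4πr² = 4π·(6)² ≈ 452.389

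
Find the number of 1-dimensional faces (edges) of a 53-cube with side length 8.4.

An n-cube has n·2^(n-1) edges. With n = 53: 53·4503599627370496 = 238690780250636288.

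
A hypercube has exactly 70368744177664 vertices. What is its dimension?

The n-cube has 2^n vertices, and 70368744177664 = 2^46, so n = 46.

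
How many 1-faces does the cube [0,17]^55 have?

Each of the 2^55 = 36028797018963968 vertices has degree 55; total edges = 55·2^55/2 = 990791918021509120.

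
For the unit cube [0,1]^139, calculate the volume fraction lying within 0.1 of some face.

The inner cube has side 1-2·0.1 = 0.8 and volume (0.8)^139 ≈ 3.385e-14, so the shell holds 1 - 3.385e-14 of the volume.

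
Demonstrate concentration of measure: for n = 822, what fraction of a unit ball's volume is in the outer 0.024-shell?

1 - (1-0.024)^822 ≈ 0.9999999979 ≈ (100 - 2.13e-07)%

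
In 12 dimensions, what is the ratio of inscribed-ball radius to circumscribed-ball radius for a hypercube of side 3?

Ratio = (s/2)/(s√12/2) = 12^(-1/2) ≈ 0.288675.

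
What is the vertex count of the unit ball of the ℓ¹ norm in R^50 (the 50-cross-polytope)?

The 50-dimensional cross-polytope has 2n = 2·50 = 100 vertices.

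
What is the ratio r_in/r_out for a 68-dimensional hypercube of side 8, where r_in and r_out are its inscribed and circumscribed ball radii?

Ratio = (s/2)/(s√68/2) = 68^(-1/2) ≈ 0.121268.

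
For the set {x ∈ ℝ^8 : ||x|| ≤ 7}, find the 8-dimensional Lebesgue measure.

V_8(7) = π^(8/2) · (7)^8 / Γ(8/2 + 1) = 5764801·π^4/24 ≈ 2.33977e+07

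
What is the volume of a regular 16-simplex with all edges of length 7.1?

For a regular n-simplex with edge a, V = (a^n / n!)·√((n+1)/2^n). With a=7.1, n=16: V ≈ 0.0320995.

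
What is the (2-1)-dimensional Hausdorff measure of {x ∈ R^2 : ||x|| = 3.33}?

S = n·V_n(r)/r = 2·V_2(3.33)/3.33 (volume-to-surface relation), giving 2πr = 2π·3.33 ≈ 20.923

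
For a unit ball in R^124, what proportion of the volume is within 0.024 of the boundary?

V(inner)/V(outer) = ((1-0.024)/1)^124 ≈ 0.04918, so the shell fraction is 0.950821.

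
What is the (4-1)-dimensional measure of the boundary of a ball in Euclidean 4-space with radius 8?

The surface area of an n-ball is 2π^(n/2) r^(n-1) / Γ(n/2). For n=4, r=8: 1024·π^2 ≈ 10106.5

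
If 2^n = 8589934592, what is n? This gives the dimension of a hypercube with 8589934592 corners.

The n-cube has 2^n vertices, and 8589934592 = 2^33, so n = 33.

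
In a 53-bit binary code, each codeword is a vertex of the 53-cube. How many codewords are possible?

The 53-cube has 2^53 = 9007199254740992 vertices.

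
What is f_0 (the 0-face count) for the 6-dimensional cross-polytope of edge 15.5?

f_0(6-orthoplex) = 2^1 · (6 choose 1) = 12.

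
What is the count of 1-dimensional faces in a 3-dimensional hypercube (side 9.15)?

f_1(3-cube) = (3 choose 1) · 2^2 = 12.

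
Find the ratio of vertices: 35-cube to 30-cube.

The 35-cube has 2^35 = 34359738368 vertices. The 30-cube has 2^30 = 1073741824 vertices. Ratio: 34359738368/1073741824 = 32.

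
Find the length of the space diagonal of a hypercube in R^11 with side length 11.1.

d = √(11.1² + 11.1² + ... + 11.1²) [11 terms] = √(11·11.1²) = 11.1√11 ≈ 36.8145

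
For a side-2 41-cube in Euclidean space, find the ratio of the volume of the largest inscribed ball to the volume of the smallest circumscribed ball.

Volume scales as r^n, and r_in/r_out = 1/√41, giving (1/√41)^41 ≈ 8.66824e-34.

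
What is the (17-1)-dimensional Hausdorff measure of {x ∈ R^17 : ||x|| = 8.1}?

The surface area of an n-ball is 2π^(n/2) r^(n-1) / Γ(n/2). For n=17, r=8.1: 8.22944e+14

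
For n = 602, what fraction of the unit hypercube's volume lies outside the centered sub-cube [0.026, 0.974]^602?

The inner cube has side 1-2·0.026 = 0.948 and volume (0.948)^602 ≈ 1.093e-14, so the shell holds 1 - 1.093e-14 of the volume.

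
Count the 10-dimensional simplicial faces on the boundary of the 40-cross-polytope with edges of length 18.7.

An n-cross-polytope has 2^(k+1)·C(n,k+1) k-faces. Here 2^11·C(40,11) = 2048·2311801440 = 4734569349120.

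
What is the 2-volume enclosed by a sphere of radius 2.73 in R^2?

The n-ball volume is π^(n/2)·r^n/Γ(n/2+1). With n=2, r=2.73: V ≈ 23.414.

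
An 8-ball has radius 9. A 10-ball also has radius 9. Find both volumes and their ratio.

V_8(9) ≈ 1.74714e+08. V_10(9) ≈ 8.89187e+09. Ratio V_8/V_10 ≈ 0.01965.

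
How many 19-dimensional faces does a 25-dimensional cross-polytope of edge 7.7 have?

An n-cross-polytope has 2^(k+1)·C(n,k+1) k-faces. Here 2^20·C(25,20) = 1048576·53130 = 55710842880.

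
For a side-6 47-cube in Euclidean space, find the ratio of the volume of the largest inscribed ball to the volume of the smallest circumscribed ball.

Volume scales as r^n, and r_in/r_out = 1/√47, giving (1/√47)^47 ≈ 5.07809e-40.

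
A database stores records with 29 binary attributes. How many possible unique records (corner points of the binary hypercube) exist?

Number of vertices = 2^29 = 536870912.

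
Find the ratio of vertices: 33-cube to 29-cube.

The 33-cube has 2^33 = 8589934592 vertices. The 29-cube has 2^29 = 536870912 vertices. Ratio: 8589934592/536870912 = 16.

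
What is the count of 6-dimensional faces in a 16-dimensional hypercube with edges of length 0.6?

f_6(16-cube) = (16 choose 6) · 2^10 = 8200192.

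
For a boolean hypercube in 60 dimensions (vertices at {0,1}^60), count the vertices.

Each vertex is a binary string of length 60, so there are 2^60 = 1152921504606846976.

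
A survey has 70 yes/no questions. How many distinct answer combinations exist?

Each vertex is a binary string of length 70, so there are 2^70 = 1180591620717411303424.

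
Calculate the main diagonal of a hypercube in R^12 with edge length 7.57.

Diagonal = √12 · 7.57 ≈ 26.2232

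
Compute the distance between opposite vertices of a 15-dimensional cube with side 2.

d = √(2² + 2² + ... + 2²) [15 terms] = √(15·2²) = 2√15 ≈ 7.74597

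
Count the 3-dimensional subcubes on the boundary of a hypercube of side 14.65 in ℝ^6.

An n-cube has C(n,k)·2^(n-k) k-faces. Here C(6,3)·2^3 = 20·8 = 160.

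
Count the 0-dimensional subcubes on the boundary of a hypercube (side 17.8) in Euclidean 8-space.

Number of 0-faces = C(8,0) · 2^(8-0) = 1 · 256 = 256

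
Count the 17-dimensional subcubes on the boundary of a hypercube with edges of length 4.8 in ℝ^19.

Number of 17-faces = C(19,17) · 2^(19-17) = 171 · 4 = 684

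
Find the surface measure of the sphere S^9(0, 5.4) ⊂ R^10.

S = n·V_n(r)/r = 10·V_10(5.4)/5.4 (volume-to-surface relation), giving 9.95662e+07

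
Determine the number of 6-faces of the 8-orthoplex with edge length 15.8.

Number of 6-faces = 2^(6+1) · C(8,6+1) = 128 · 8 = 1024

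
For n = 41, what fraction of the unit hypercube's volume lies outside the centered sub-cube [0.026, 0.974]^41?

Shell fraction = 1 - (1-0.052)^41 ≈ 0.88802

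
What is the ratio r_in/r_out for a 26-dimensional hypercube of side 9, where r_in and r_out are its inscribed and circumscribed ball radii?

r_in / r_out = (9/2) / (9√26/2) = 1/√26 ≈ 0.196116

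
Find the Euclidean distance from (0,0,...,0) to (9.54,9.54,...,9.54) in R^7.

||(9.54,9.54,...,9.54)|| = √(7)·9.54 ≈ 25.2405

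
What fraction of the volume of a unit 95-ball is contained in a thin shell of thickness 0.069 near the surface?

Shell fraction = 1 - (1-0.069)^95 ≈ 0.998877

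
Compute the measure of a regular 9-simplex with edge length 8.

For a regular n-simplex with edge a, V = (a^n / n!)·√((n+1)/2^n). With a=8, n=9: V ≈ 51.6906.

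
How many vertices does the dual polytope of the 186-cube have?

Number of vertices = 2n = 372.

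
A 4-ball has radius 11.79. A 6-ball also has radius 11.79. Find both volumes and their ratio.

V_4(11.79) ≈ 95350.9. V_6(11.79) ≈ 1.38797e+07. Ratio V_4/V_6 ≈ 0.00687.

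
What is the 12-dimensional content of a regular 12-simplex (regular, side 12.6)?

V = (12.6^12 / 12!) · √((12+1) / 2^12) ≈ 1883.22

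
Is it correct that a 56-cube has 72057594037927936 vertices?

True. The 56-cube has 2^56 = 72057594037927936 vertices.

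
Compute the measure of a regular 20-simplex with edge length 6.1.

V = (6.1^20 / 20!) · √((20+1) / 2^20) ≈ 9.36013e-06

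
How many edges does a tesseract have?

Each of the 2^4 = 16 vertices has degree 4; total edges = 4·2^4/2 = 32.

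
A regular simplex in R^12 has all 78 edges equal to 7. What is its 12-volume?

V = (7^12 / 12!) · √((12+1) / 2^12) ≈ 1.62791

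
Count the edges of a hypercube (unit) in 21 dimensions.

Number of 1-faces = C(21,1)·2^(21-1) = 21·1048576 = 22020096.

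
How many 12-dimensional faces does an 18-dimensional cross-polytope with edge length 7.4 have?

Each 12-face is the convex hull of 13 vertices, one chosen as ±e_i from each of 13 distinct axes: 2^13·C(18,13) = 70189056.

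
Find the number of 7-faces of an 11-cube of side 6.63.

Number of 7-faces = C(11,7) · 2^(11-7) = 330 · 16 = 5280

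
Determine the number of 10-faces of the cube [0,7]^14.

An n-cube has C(n,k)·2^(n-k) k-faces. Here C(14,10)·2^4 = 1001·16 = 16016.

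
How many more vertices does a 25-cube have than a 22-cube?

The 25-cube has 2^25 = 33554432 vertices. The 22-cube has 2^22 = 4194304 vertices. Difference: 33554432 - 4194304 = 29360128.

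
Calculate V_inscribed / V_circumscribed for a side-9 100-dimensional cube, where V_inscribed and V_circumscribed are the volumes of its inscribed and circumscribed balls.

The radii are 9/2 and 9√100/2, so the volume ratio is (1/√100)^100 = 100^{-100/2} ≈ 1e-100.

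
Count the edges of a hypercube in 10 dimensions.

Each of the 2^10 = 1024 vertices has degree 10; total edges = 10·2^10/2 = 5120.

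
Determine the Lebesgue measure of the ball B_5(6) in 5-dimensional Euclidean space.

V = 20736·π^2/5 ≈ 40931.2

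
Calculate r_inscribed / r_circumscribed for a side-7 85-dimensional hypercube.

Ratio = (s/2)/(s√85/2) = 85^(-1/2) ≈ 0.108465.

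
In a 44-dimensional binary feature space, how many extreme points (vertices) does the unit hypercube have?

Each vertex is a binary string of length 44, so there are 2^44 = 17592186044416.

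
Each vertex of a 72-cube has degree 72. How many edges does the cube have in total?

Number of 1-faces = C(72,1)·2^(72-1) = 72·2361183241434822606848 = 170005193383307227693056.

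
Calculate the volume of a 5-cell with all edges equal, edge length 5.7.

For a regular n-simplex with edge a, V = (a^n / n!)·√((n+1)/2^n). With a=5.7, n=4: V ≈ 24.5874.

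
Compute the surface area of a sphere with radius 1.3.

S = n·V_n(r)/r = 3·V_3(1.3)/1.3 (volume-to-surface relation), giving 4πr² = 4π·(1.3)² ≈ 21.2372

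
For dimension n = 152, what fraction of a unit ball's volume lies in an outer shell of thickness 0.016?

1 - (1-0.016)^152 ≈ 0.91385 ≈ 91.39%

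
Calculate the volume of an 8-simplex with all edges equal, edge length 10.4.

V_8 = √(9) · 10.4^8 / (8! · 2^(8/2)) ≈ 636.425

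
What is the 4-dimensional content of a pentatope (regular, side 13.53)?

V = (13.53^4 / 4!) · √((4+1) / 2^4) ≈ 780.558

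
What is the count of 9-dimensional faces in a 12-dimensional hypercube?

f_9(12-cube) = (12 choose 9) · 2^3 = 1760.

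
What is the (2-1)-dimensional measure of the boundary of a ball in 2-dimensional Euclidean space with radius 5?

The surface area of an n-ball is 2π^(n/2) r^(n-1) / Γ(n/2). For n=2, r=5: 2πr = 2π·5 ≈ 31.4159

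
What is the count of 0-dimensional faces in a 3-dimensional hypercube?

Choose 0 of 3 axes to span the face (C(3,0) = 1 way), then fix each of the remaining 3 coordinates at one of its two extreme values (2^3 = 8 ways): 1·8 = 8.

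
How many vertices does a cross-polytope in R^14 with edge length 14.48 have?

An n-cross-polytope has 2^(k+1)·C(n,k+1) k-faces. Here 2^1·C(14,1) = 2·14 = 28.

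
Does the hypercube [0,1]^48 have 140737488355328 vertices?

False. The 48-cube has 2^48 = 281474976710656 vertices.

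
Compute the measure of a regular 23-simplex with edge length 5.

Volume = 5^23 · √(24/2^23) / 23! ≈ 7.79967e-10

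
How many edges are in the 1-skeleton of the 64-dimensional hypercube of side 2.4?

An n-cube has n·2^(n-1) edges. With n = 64: 64·9223372036854775808 = 590295810358705651712.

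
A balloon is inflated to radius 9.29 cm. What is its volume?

V_3(9.29) = π^(3/2) · (9.29)^3 / Γ(3/2 + 1) ≈ 3358.43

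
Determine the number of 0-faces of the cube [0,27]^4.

f_0(4-cube) = (4 choose 0) · 2^4 = 16.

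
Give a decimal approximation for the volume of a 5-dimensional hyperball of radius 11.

V = 1288408·π^2/15 ≈ 847738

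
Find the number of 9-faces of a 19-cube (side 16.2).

f_9(19-cube) = (19 choose 9) · 2^10 = 94595072.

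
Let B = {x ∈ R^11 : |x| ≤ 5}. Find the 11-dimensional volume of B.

V_11(5) = π^(11/2) · (5)^11 / Γ(11/2 + 1) = 625000000·π^5/2079 ≈ 9.19973e+07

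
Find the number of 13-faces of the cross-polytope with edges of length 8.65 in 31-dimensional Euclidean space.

An n-cross-polytope has 2^(k+1)·C(n,k+1) k-faces. Here 2^14·C(31,14) = 16384·265182525 = 4344750489600.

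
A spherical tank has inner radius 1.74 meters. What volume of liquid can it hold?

Volume = π^{3/2}·(1.74)^3/Γ(5/2) ≈ 22.0666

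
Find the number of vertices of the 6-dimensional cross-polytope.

The 6-dimensional cross-polytope has 2n = 2·6 = 12 vertices.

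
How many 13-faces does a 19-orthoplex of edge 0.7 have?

f_13(19-orthoplex) = 2^14 · (19 choose 14) = 190513152.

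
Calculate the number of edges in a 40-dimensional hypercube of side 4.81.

Each of the 2^40 = 1099511627776 vertices has degree 40; total edges = 40·2^40/2 = 21990232555520.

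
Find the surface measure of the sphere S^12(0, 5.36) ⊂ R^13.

The surface area of an n-ball is 2π^(n/2) r^(n-1) / Γ(n/2). For n=13, r=5.36: 6.65675e+09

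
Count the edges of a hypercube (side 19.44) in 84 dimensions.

Each of the 2^84 = 19342813113834066795298816 vertices has degree 84; total edges = 84·2^84/2 = 812398150781030805402550272.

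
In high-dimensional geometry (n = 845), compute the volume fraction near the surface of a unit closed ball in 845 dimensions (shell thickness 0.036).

1 - (1-0.036)^845 ≈ 1 - 3.508e-14 ≈ (100 - 3.51e-12)%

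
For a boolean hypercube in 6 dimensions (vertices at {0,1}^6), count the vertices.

Number of vertices = 2^6 = 64.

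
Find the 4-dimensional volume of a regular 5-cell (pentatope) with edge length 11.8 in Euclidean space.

V = (11.8^4 / 4!) · √((4+1) / 2^4) ≈ 451.587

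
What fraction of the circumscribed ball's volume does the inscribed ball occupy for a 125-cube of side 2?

The radii are 2/2 and 2√125/2, so the volume ratio is (1/√125)^125 = 125^{-125/2} ≈ 8.77252e-132.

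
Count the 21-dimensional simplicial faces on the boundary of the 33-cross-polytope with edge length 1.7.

Number of 21-faces = 2^(21+1) · C(33,21+1) = 4194304 · 193536720 = 811751838842880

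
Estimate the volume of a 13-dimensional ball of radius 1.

V_13(1) = π^(13/2) · (1)^13 / Γ(13/2 + 1) = 128·π^6/135135 ≈ 0.910629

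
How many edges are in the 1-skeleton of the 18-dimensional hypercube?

The 18-cube has n·2^(n-1) = 18·2^17 = 18·131072 = 2359296 edges.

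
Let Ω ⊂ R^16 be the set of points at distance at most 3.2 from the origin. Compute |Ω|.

The n-ball volume is π^(n/2)·r^n/Γ(n/2+1). With n=16, r=3.2: V ≈ 2.84497e+07.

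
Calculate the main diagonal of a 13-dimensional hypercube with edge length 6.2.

Diagonal = √13 · 6.2 ≈ 22.3544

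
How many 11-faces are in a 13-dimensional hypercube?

Choose 11 of 13 axes to span the face (C(13,11) = 78 ways), then fix each of the remaining 2 coordinates at one of its two extreme values (2^2 = 4 ways): 78·4 = 312.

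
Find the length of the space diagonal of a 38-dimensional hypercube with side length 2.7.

The space diagonal of an n-cube of side s is s√n. Here 2.7·√38 ≈ 16.6439.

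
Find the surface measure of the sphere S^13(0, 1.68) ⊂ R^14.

S = n·V_n(r)/r = 14·V_14(1.68)/1.68 (volume-to-surface relation), giving 7124.71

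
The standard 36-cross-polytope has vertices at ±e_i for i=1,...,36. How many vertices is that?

An n-cross-polytope has 2n vertices; here n = 36, giving 72.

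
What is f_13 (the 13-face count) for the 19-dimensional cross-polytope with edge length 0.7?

Number of 13-faces = 2^(13+1) · C(19,13+1) = 16384 · 11628 = 190513152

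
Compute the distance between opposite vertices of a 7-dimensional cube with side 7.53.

d = √(7.53² + 7.53² + ... + 7.53²) [7 terms] = √(7·7.53²) = 7.53√7 ≈ 19.9225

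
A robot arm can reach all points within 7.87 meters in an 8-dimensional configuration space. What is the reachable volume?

V_8(7.87) = π^(8/2) · (7.87)^8 / Γ(8/2 + 1) ≈ 5.97291e+07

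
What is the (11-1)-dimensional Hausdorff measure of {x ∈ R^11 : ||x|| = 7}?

S = n·V_n(r)/r = 11·V_11(7)/7 (volume-to-surface relation), giving 2582630848·π^5/135 ≈ 5.85434e+09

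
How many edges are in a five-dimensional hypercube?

Number of 1-faces = C(5,1) · 2^(5-1) = 5 · 16 = 80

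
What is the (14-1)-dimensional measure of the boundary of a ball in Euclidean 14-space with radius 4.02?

The surface area of an n-ball is 2π^(n/2) r^(n-1) / Γ(n/2). For n=14, r=4.02: 6.00738e+08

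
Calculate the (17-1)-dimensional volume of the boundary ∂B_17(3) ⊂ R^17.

S = n·V_n(r)/r = 17·V_17(3)/3 (volume-to-surface relation), giving 272097792·π^8/25025 ≈ 1.03169e+08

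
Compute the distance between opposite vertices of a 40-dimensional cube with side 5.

||(5,5,...,5)|| = √(40)·5 ≈ 31.6228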